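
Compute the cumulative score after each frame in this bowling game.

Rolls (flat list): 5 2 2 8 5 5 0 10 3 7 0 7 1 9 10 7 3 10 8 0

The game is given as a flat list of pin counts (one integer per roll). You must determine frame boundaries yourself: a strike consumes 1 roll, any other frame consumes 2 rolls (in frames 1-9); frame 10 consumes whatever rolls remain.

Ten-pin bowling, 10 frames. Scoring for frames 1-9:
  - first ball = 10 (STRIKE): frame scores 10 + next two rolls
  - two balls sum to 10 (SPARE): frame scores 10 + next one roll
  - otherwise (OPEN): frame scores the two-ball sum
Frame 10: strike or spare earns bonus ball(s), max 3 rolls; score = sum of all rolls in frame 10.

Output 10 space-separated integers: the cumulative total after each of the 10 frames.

Answer: 7 22 32 45 55 62 82 102 122 140

Derivation:
Frame 1: OPEN (5+2=7). Cumulative: 7
Frame 2: SPARE (2+8=10). 10 + next roll (5) = 15. Cumulative: 22
Frame 3: SPARE (5+5=10). 10 + next roll (0) = 10. Cumulative: 32
Frame 4: SPARE (0+10=10). 10 + next roll (3) = 13. Cumulative: 45
Frame 5: SPARE (3+7=10). 10 + next roll (0) = 10. Cumulative: 55
Frame 6: OPEN (0+7=7). Cumulative: 62
Frame 7: SPARE (1+9=10). 10 + next roll (10) = 20. Cumulative: 82
Frame 8: STRIKE. 10 + next two rolls (7+3) = 20. Cumulative: 102
Frame 9: SPARE (7+3=10). 10 + next roll (10) = 20. Cumulative: 122
Frame 10: STRIKE. Sum of all frame-10 rolls (10+8+0) = 18. Cumulative: 140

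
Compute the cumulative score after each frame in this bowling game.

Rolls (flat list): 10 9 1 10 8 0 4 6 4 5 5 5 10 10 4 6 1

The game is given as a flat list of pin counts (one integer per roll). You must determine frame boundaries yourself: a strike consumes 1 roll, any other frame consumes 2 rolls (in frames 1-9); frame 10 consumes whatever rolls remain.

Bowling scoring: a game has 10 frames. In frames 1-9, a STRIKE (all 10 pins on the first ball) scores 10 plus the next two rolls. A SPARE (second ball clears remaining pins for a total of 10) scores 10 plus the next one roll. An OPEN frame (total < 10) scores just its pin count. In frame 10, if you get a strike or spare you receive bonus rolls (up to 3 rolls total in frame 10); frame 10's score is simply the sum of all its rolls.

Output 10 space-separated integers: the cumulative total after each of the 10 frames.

Answer: 20 40 58 66 80 89 109 133 153 164

Derivation:
Frame 1: STRIKE. 10 + next two rolls (9+1) = 20. Cumulative: 20
Frame 2: SPARE (9+1=10). 10 + next roll (10) = 20. Cumulative: 40
Frame 3: STRIKE. 10 + next two rolls (8+0) = 18. Cumulative: 58
Frame 4: OPEN (8+0=8). Cumulative: 66
Frame 5: SPARE (4+6=10). 10 + next roll (4) = 14. Cumulative: 80
Frame 6: OPEN (4+5=9). Cumulative: 89
Frame 7: SPARE (5+5=10). 10 + next roll (10) = 20. Cumulative: 109
Frame 8: STRIKE. 10 + next two rolls (10+4) = 24. Cumulative: 133
Frame 9: STRIKE. 10 + next two rolls (4+6) = 20. Cumulative: 153
Frame 10: SPARE. Sum of all frame-10 rolls (4+6+1) = 11. Cumulative: 164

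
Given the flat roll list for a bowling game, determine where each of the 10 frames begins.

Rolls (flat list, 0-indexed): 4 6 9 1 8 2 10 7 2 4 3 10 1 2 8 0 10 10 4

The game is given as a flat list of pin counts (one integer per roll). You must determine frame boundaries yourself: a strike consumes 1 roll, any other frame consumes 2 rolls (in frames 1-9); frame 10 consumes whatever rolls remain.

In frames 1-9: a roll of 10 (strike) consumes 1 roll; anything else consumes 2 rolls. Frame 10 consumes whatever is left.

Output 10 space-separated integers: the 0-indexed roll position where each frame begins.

Frame 1 starts at roll index 0: rolls=4,6 (sum=10), consumes 2 rolls
Frame 2 starts at roll index 2: rolls=9,1 (sum=10), consumes 2 rolls
Frame 3 starts at roll index 4: rolls=8,2 (sum=10), consumes 2 rolls
Frame 4 starts at roll index 6: roll=10 (strike), consumes 1 roll
Frame 5 starts at roll index 7: rolls=7,2 (sum=9), consumes 2 rolls
Frame 6 starts at roll index 9: rolls=4,3 (sum=7), consumes 2 rolls
Frame 7 starts at roll index 11: roll=10 (strike), consumes 1 roll
Frame 8 starts at roll index 12: rolls=1,2 (sum=3), consumes 2 rolls
Frame 9 starts at roll index 14: rolls=8,0 (sum=8), consumes 2 rolls
Frame 10 starts at roll index 16: 3 remaining rolls

Answer: 0 2 4 6 7 9 11 12 14 16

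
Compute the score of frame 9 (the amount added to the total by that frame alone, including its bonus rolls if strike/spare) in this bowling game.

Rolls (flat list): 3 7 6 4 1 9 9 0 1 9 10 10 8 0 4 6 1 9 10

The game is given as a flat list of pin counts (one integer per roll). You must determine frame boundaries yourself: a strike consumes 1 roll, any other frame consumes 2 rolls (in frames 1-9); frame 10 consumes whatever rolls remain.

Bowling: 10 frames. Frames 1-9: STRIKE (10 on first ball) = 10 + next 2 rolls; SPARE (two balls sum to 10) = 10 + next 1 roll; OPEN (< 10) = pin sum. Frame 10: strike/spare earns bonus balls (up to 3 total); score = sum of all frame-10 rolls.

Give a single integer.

Answer: 11

Derivation:
Frame 1: SPARE (3+7=10). 10 + next roll (6) = 16. Cumulative: 16
Frame 2: SPARE (6+4=10). 10 + next roll (1) = 11. Cumulative: 27
Frame 3: SPARE (1+9=10). 10 + next roll (9) = 19. Cumulative: 46
Frame 4: OPEN (9+0=9). Cumulative: 55
Frame 5: SPARE (1+9=10). 10 + next roll (10) = 20. Cumulative: 75
Frame 6: STRIKE. 10 + next two rolls (10+8) = 28. Cumulative: 103
Frame 7: STRIKE. 10 + next two rolls (8+0) = 18. Cumulative: 121
Frame 8: OPEN (8+0=8). Cumulative: 129
Frame 9: SPARE (4+6=10). 10 + next roll (1) = 11. Cumulative: 140
Frame 10: SPARE. Sum of all frame-10 rolls (1+9+10) = 20. Cumulative: 160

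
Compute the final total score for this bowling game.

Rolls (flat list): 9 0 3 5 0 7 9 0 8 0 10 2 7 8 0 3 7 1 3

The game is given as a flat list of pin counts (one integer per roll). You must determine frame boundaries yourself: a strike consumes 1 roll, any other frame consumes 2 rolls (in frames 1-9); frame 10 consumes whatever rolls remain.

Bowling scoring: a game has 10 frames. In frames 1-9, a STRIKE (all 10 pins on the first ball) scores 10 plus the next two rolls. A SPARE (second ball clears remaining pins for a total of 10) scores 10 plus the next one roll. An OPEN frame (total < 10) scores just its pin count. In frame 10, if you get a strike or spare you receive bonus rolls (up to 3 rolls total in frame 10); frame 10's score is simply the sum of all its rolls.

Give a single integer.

Frame 1: OPEN (9+0=9). Cumulative: 9
Frame 2: OPEN (3+5=8). Cumulative: 17
Frame 3: OPEN (0+7=7). Cumulative: 24
Frame 4: OPEN (9+0=9). Cumulative: 33
Frame 5: OPEN (8+0=8). Cumulative: 41
Frame 6: STRIKE. 10 + next two rolls (2+7) = 19. Cumulative: 60
Frame 7: OPEN (2+7=9). Cumulative: 69
Frame 8: OPEN (8+0=8). Cumulative: 77
Frame 9: SPARE (3+7=10). 10 + next roll (1) = 11. Cumulative: 88
Frame 10: OPEN. Sum of all frame-10 rolls (1+3) = 4. Cumulative: 92

Answer: 92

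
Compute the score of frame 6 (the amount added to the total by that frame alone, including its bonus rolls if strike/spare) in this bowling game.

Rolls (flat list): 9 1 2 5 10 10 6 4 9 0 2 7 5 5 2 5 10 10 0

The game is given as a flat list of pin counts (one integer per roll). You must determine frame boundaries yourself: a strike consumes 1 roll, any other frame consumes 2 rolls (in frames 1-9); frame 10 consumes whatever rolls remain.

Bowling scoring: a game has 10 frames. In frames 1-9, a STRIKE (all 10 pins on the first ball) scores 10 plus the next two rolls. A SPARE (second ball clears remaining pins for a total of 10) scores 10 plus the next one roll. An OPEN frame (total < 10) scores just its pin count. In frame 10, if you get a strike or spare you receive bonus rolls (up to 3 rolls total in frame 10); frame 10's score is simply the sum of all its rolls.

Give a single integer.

Frame 1: SPARE (9+1=10). 10 + next roll (2) = 12. Cumulative: 12
Frame 2: OPEN (2+5=7). Cumulative: 19
Frame 3: STRIKE. 10 + next two rolls (10+6) = 26. Cumulative: 45
Frame 4: STRIKE. 10 + next two rolls (6+4) = 20. Cumulative: 65
Frame 5: SPARE (6+4=10). 10 + next roll (9) = 19. Cumulative: 84
Frame 6: OPEN (9+0=9). Cumulative: 93
Frame 7: OPEN (2+7=9). Cumulative: 102
Frame 8: SPARE (5+5=10). 10 + next roll (2) = 12. Cumulative: 114

Answer: 9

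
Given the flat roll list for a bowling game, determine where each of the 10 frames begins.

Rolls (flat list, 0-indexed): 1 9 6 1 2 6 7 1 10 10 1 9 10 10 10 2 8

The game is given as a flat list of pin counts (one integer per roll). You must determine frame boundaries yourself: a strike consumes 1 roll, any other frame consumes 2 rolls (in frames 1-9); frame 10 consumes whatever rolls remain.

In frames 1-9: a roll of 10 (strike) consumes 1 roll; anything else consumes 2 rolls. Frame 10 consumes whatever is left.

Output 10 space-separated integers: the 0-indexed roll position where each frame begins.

Answer: 0 2 4 6 8 9 10 12 13 14

Derivation:
Frame 1 starts at roll index 0: rolls=1,9 (sum=10), consumes 2 rolls
Frame 2 starts at roll index 2: rolls=6,1 (sum=7), consumes 2 rolls
Frame 3 starts at roll index 4: rolls=2,6 (sum=8), consumes 2 rolls
Frame 4 starts at roll index 6: rolls=7,1 (sum=8), consumes 2 rolls
Frame 5 starts at roll index 8: roll=10 (strike), consumes 1 roll
Frame 6 starts at roll index 9: roll=10 (strike), consumes 1 roll
Frame 7 starts at roll index 10: rolls=1,9 (sum=10), consumes 2 rolls
Frame 8 starts at roll index 12: roll=10 (strike), consumes 1 roll
Frame 9 starts at roll index 13: roll=10 (strike), consumes 1 roll
Frame 10 starts at roll index 14: 3 remaining rolls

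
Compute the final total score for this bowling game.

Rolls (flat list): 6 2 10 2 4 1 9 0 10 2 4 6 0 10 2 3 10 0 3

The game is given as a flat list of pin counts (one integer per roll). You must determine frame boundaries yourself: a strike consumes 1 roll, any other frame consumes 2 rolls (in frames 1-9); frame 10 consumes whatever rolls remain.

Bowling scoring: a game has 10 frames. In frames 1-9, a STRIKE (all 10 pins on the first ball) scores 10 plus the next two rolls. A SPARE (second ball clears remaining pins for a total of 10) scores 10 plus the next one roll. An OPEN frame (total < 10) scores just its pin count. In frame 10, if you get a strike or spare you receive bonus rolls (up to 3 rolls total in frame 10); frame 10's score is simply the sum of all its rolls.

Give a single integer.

Frame 1: OPEN (6+2=8). Cumulative: 8
Frame 2: STRIKE. 10 + next two rolls (2+4) = 16. Cumulative: 24
Frame 3: OPEN (2+4=6). Cumulative: 30
Frame 4: SPARE (1+9=10). 10 + next roll (0) = 10. Cumulative: 40
Frame 5: SPARE (0+10=10). 10 + next roll (2) = 12. Cumulative: 52
Frame 6: OPEN (2+4=6). Cumulative: 58
Frame 7: OPEN (6+0=6). Cumulative: 64
Frame 8: STRIKE. 10 + next two rolls (2+3) = 15. Cumulative: 79
Frame 9: OPEN (2+3=5). Cumulative: 84
Frame 10: STRIKE. Sum of all frame-10 rolls (10+0+3) = 13. Cumulative: 97

Answer: 97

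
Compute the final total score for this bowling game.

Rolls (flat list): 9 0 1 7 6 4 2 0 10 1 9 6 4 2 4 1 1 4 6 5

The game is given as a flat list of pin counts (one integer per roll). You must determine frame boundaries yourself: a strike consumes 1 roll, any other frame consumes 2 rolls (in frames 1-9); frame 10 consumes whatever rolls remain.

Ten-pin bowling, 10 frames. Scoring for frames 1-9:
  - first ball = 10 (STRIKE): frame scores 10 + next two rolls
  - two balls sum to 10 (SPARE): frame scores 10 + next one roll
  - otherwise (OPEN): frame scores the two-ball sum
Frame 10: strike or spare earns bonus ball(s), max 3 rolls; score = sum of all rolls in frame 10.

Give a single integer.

Frame 1: OPEN (9+0=9). Cumulative: 9
Frame 2: OPEN (1+7=8). Cumulative: 17
Frame 3: SPARE (6+4=10). 10 + next roll (2) = 12. Cumulative: 29
Frame 4: OPEN (2+0=2). Cumulative: 31
Frame 5: STRIKE. 10 + next two rolls (1+9) = 20. Cumulative: 51
Frame 6: SPARE (1+9=10). 10 + next roll (6) = 16. Cumulative: 67
Frame 7: SPARE (6+4=10). 10 + next roll (2) = 12. Cumulative: 79
Frame 8: OPEN (2+4=6). Cumulative: 85
Frame 9: OPEN (1+1=2). Cumulative: 87
Frame 10: SPARE. Sum of all frame-10 rolls (4+6+5) = 15. Cumulative: 102

Answer: 102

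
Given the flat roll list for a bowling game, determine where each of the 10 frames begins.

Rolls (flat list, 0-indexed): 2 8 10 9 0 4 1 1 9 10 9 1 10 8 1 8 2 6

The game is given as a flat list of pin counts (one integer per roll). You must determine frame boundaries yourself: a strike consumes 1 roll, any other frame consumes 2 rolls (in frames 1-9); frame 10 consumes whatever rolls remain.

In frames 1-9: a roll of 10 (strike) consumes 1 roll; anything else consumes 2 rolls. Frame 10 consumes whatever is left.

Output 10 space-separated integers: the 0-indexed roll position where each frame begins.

Frame 1 starts at roll index 0: rolls=2,8 (sum=10), consumes 2 rolls
Frame 2 starts at roll index 2: roll=10 (strike), consumes 1 roll
Frame 3 starts at roll index 3: rolls=9,0 (sum=9), consumes 2 rolls
Frame 4 starts at roll index 5: rolls=4,1 (sum=5), consumes 2 rolls
Frame 5 starts at roll index 7: rolls=1,9 (sum=10), consumes 2 rolls
Frame 6 starts at roll index 9: roll=10 (strike), consumes 1 roll
Frame 7 starts at roll index 10: rolls=9,1 (sum=10), consumes 2 rolls
Frame 8 starts at roll index 12: roll=10 (strike), consumes 1 roll
Frame 9 starts at roll index 13: rolls=8,1 (sum=9), consumes 2 rolls
Frame 10 starts at roll index 15: 3 remaining rolls

Answer: 0 2 3 5 7 9 10 12 13 15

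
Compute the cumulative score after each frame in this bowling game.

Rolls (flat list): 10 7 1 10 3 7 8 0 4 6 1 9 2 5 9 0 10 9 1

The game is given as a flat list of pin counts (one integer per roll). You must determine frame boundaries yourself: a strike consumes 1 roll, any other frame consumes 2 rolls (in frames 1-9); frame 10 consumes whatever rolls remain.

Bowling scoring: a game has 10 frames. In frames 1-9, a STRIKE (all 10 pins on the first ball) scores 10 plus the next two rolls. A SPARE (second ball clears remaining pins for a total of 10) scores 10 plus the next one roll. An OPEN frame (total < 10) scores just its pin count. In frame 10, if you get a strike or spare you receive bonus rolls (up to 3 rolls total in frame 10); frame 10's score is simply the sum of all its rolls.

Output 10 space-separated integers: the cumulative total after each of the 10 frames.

Answer: 18 26 46 64 72 83 95 102 111 131

Derivation:
Frame 1: STRIKE. 10 + next two rolls (7+1) = 18. Cumulative: 18
Frame 2: OPEN (7+1=8). Cumulative: 26
Frame 3: STRIKE. 10 + next two rolls (3+7) = 20. Cumulative: 46
Frame 4: SPARE (3+7=10). 10 + next roll (8) = 18. Cumulative: 64
Frame 5: OPEN (8+0=8). Cumulative: 72
Frame 6: SPARE (4+6=10). 10 + next roll (1) = 11. Cumulative: 83
Frame 7: SPARE (1+9=10). 10 + next roll (2) = 12. Cumulative: 95
Frame 8: OPEN (2+5=7). Cumulative: 102
Frame 9: OPEN (9+0=9). Cumulative: 111
Frame 10: STRIKE. Sum of all frame-10 rolls (10+9+1) = 20. Cumulative: 131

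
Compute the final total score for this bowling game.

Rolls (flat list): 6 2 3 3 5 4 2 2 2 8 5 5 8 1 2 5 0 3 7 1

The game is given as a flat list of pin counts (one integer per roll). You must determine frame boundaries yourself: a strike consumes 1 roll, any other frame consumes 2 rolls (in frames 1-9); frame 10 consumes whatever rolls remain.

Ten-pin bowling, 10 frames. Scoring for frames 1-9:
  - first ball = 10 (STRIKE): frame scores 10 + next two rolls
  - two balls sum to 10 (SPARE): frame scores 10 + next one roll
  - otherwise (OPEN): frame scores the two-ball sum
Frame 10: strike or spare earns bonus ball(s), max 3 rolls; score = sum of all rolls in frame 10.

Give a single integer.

Answer: 87

Derivation:
Frame 1: OPEN (6+2=8). Cumulative: 8
Frame 2: OPEN (3+3=6). Cumulative: 14
Frame 3: OPEN (5+4=9). Cumulative: 23
Frame 4: OPEN (2+2=4). Cumulative: 27
Frame 5: SPARE (2+8=10). 10 + next roll (5) = 15. Cumulative: 42
Frame 6: SPARE (5+5=10). 10 + next roll (8) = 18. Cumulative: 60
Frame 7: OPEN (8+1=9). Cumulative: 69
Frame 8: OPEN (2+5=7). Cumulative: 76
Frame 9: OPEN (0+3=3). Cumulative: 79
Frame 10: OPEN. Sum of all frame-10 rolls (7+1) = 8. Cumulative: 87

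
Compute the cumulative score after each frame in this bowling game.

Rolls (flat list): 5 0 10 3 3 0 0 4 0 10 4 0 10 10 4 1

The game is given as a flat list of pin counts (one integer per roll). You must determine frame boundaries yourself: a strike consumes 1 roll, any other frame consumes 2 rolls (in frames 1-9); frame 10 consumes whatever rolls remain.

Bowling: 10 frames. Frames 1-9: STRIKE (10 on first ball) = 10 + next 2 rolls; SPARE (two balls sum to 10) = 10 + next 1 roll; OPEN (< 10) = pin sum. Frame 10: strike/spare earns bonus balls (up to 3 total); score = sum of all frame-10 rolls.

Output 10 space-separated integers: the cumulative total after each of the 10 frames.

Frame 1: OPEN (5+0=5). Cumulative: 5
Frame 2: STRIKE. 10 + next two rolls (3+3) = 16. Cumulative: 21
Frame 3: OPEN (3+3=6). Cumulative: 27
Frame 4: OPEN (0+0=0). Cumulative: 27
Frame 5: OPEN (4+0=4). Cumulative: 31
Frame 6: STRIKE. 10 + next two rolls (4+0) = 14. Cumulative: 45
Frame 7: OPEN (4+0=4). Cumulative: 49
Frame 8: STRIKE. 10 + next two rolls (10+4) = 24. Cumulative: 73
Frame 9: STRIKE. 10 + next two rolls (4+1) = 15. Cumulative: 88
Frame 10: OPEN. Sum of all frame-10 rolls (4+1) = 5. Cumulative: 93

Answer: 5 21 27 27 31 45 49 73 88 93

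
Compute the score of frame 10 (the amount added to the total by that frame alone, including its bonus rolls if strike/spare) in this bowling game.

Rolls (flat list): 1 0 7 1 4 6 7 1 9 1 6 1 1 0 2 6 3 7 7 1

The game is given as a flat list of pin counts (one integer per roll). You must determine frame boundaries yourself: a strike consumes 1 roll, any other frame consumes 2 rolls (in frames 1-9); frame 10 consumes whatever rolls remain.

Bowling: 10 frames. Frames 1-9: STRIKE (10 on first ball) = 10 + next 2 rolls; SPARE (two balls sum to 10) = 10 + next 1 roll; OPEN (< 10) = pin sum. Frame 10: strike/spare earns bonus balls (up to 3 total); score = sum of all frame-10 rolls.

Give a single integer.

Frame 1: OPEN (1+0=1). Cumulative: 1
Frame 2: OPEN (7+1=8). Cumulative: 9
Frame 3: SPARE (4+6=10). 10 + next roll (7) = 17. Cumulative: 26
Frame 4: OPEN (7+1=8). Cumulative: 34
Frame 5: SPARE (9+1=10). 10 + next roll (6) = 16. Cumulative: 50
Frame 6: OPEN (6+1=7). Cumulative: 57
Frame 7: OPEN (1+0=1). Cumulative: 58
Frame 8: OPEN (2+6=8). Cumulative: 66
Frame 9: SPARE (3+7=10). 10 + next roll (7) = 17. Cumulative: 83
Frame 10: OPEN. Sum of all frame-10 rolls (7+1) = 8. Cumulative: 91

Answer: 8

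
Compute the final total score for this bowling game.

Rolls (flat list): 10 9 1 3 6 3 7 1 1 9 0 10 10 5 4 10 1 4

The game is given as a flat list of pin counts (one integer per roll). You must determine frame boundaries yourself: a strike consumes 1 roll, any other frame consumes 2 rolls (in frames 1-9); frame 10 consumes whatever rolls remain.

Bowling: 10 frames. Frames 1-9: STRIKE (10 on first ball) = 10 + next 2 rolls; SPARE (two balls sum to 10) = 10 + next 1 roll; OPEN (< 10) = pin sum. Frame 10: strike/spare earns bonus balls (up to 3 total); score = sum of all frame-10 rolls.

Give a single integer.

Frame 1: STRIKE. 10 + next two rolls (9+1) = 20. Cumulative: 20
Frame 2: SPARE (9+1=10). 10 + next roll (3) = 13. Cumulative: 33
Frame 3: OPEN (3+6=9). Cumulative: 42
Frame 4: SPARE (3+7=10). 10 + next roll (1) = 11. Cumulative: 53
Frame 5: OPEN (1+1=2). Cumulative: 55
Frame 6: OPEN (9+0=9). Cumulative: 64
Frame 7: STRIKE. 10 + next two rolls (10+5) = 25. Cumulative: 89
Frame 8: STRIKE. 10 + next two rolls (5+4) = 19. Cumulative: 108
Frame 9: OPEN (5+4=9). Cumulative: 117
Frame 10: STRIKE. Sum of all frame-10 rolls (10+1+4) = 15. Cumulative: 132

Answer: 132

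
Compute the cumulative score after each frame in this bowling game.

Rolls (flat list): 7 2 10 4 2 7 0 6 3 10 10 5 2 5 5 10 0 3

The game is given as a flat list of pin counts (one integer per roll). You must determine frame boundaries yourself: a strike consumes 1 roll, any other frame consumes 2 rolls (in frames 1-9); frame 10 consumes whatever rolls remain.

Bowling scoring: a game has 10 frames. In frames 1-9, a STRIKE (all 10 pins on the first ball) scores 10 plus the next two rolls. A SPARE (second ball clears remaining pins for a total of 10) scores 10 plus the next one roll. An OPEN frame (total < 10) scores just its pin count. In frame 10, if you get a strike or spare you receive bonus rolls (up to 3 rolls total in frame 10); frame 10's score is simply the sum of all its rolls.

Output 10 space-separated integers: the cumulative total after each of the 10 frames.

Answer: 9 25 31 38 47 72 89 96 116 129

Derivation:
Frame 1: OPEN (7+2=9). Cumulative: 9
Frame 2: STRIKE. 10 + next two rolls (4+2) = 16. Cumulative: 25
Frame 3: OPEN (4+2=6). Cumulative: 31
Frame 4: OPEN (7+0=7). Cumulative: 38
Frame 5: OPEN (6+3=9). Cumulative: 47
Frame 6: STRIKE. 10 + next two rolls (10+5) = 25. Cumulative: 72
Frame 7: STRIKE. 10 + next two rolls (5+2) = 17. Cumulative: 89
Frame 8: OPEN (5+2=7). Cumulative: 96
Frame 9: SPARE (5+5=10). 10 + next roll (10) = 20. Cumulative: 116
Frame 10: STRIKE. Sum of all frame-10 rolls (10+0+3) = 13. Cumulative: 129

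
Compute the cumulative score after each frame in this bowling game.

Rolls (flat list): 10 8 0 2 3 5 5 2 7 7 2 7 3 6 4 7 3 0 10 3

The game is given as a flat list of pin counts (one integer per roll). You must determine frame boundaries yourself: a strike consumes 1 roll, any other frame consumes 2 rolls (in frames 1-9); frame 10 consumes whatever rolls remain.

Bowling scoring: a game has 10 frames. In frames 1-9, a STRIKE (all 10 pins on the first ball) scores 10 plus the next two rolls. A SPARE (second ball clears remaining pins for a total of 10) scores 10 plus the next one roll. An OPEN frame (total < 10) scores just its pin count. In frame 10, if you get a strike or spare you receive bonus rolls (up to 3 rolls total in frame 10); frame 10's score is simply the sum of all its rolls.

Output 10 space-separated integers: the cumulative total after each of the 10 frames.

Answer: 18 26 31 43 52 61 77 94 104 117

Derivation:
Frame 1: STRIKE. 10 + next two rolls (8+0) = 18. Cumulative: 18
Frame 2: OPEN (8+0=8). Cumulative: 26
Frame 3: OPEN (2+3=5). Cumulative: 31
Frame 4: SPARE (5+5=10). 10 + next roll (2) = 12. Cumulative: 43
Frame 5: OPEN (2+7=9). Cumulative: 52
Frame 6: OPEN (7+2=9). Cumulative: 61
Frame 7: SPARE (7+3=10). 10 + next roll (6) = 16. Cumulative: 77
Frame 8: SPARE (6+4=10). 10 + next roll (7) = 17. Cumulative: 94
Frame 9: SPARE (7+3=10). 10 + next roll (0) = 10. Cumulative: 104
Frame 10: SPARE. Sum of all frame-10 rolls (0+10+3) = 13. Cumulative: 117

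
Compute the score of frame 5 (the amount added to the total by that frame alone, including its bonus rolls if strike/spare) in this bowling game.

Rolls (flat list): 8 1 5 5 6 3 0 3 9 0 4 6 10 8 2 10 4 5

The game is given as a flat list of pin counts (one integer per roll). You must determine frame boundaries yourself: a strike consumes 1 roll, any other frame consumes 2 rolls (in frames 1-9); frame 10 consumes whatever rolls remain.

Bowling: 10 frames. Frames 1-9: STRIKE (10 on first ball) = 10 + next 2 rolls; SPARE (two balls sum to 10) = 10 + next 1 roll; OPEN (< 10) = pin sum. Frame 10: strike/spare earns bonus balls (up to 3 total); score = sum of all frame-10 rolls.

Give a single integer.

Answer: 9

Derivation:
Frame 1: OPEN (8+1=9). Cumulative: 9
Frame 2: SPARE (5+5=10). 10 + next roll (6) = 16. Cumulative: 25
Frame 3: OPEN (6+3=9). Cumulative: 34
Frame 4: OPEN (0+3=3). Cumulative: 37
Frame 5: OPEN (9+0=9). Cumulative: 46
Frame 6: SPARE (4+6=10). 10 + next roll (10) = 20. Cumulative: 66
Frame 7: STRIKE. 10 + next two rolls (8+2) = 20. Cumulative: 86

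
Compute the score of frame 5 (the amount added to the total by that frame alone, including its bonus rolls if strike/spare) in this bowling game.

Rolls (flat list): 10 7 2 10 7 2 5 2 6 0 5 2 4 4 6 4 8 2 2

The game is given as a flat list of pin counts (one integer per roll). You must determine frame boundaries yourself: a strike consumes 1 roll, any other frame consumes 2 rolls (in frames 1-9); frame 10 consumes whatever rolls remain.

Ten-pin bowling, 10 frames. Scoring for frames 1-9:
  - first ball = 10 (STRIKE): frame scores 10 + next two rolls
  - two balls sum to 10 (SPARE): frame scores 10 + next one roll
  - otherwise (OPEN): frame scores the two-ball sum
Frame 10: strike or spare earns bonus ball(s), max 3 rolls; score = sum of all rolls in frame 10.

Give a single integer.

Answer: 7

Derivation:
Frame 1: STRIKE. 10 + next two rolls (7+2) = 19. Cumulative: 19
Frame 2: OPEN (7+2=9). Cumulative: 28
Frame 3: STRIKE. 10 + next two rolls (7+2) = 19. Cumulative: 47
Frame 4: OPEN (7+2=9). Cumulative: 56
Frame 5: OPEN (5+2=7). Cumulative: 63
Frame 6: OPEN (6+0=6). Cumulative: 69
Frame 7: OPEN (5+2=7). Cumulative: 76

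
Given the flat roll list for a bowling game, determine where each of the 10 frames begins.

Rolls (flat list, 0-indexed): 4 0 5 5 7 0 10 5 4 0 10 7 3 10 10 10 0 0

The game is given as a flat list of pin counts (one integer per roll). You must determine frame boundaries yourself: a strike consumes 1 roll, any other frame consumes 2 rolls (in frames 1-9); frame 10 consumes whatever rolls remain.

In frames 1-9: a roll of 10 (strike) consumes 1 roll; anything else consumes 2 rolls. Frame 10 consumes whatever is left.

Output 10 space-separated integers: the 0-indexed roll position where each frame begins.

Answer: 0 2 4 6 7 9 11 13 14 15

Derivation:
Frame 1 starts at roll index 0: rolls=4,0 (sum=4), consumes 2 rolls
Frame 2 starts at roll index 2: rolls=5,5 (sum=10), consumes 2 rolls
Frame 3 starts at roll index 4: rolls=7,0 (sum=7), consumes 2 rolls
Frame 4 starts at roll index 6: roll=10 (strike), consumes 1 roll
Frame 5 starts at roll index 7: rolls=5,4 (sum=9), consumes 2 rolls
Frame 6 starts at roll index 9: rolls=0,10 (sum=10), consumes 2 rolls
Frame 7 starts at roll index 11: rolls=7,3 (sum=10), consumes 2 rolls
Frame 8 starts at roll index 13: roll=10 (strike), consumes 1 roll
Frame 9 starts at roll index 14: roll=10 (strike), consumes 1 roll
Frame 10 starts at roll index 15: 3 remaining rolls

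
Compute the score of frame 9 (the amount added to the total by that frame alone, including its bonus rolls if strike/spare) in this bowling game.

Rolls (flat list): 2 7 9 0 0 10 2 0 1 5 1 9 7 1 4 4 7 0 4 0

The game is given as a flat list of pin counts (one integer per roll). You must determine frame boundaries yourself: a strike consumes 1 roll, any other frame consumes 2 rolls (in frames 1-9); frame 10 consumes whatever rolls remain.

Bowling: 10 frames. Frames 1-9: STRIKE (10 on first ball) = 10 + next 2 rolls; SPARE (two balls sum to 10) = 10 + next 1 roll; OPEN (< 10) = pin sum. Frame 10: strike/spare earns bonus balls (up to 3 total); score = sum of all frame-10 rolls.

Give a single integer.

Frame 1: OPEN (2+7=9). Cumulative: 9
Frame 2: OPEN (9+0=9). Cumulative: 18
Frame 3: SPARE (0+10=10). 10 + next roll (2) = 12. Cumulative: 30
Frame 4: OPEN (2+0=2). Cumulative: 32
Frame 5: OPEN (1+5=6). Cumulative: 38
Frame 6: SPARE (1+9=10). 10 + next roll (7) = 17. Cumulative: 55
Frame 7: OPEN (7+1=8). Cumulative: 63
Frame 8: OPEN (4+4=8). Cumulative: 71
Frame 9: OPEN (7+0=7). Cumulative: 78
Frame 10: OPEN. Sum of all frame-10 rolls (4+0) = 4. Cumulative: 82

Answer: 7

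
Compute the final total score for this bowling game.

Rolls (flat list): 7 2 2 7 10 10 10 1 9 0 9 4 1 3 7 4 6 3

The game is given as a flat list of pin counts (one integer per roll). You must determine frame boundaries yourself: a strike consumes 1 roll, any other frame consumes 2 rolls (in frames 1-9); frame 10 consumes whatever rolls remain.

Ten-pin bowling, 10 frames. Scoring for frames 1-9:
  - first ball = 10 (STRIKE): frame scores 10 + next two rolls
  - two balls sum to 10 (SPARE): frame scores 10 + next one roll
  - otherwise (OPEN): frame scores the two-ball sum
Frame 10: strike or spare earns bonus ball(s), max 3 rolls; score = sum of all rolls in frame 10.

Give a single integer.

Answer: 140

Derivation:
Frame 1: OPEN (7+2=9). Cumulative: 9
Frame 2: OPEN (2+7=9). Cumulative: 18
Frame 3: STRIKE. 10 + next two rolls (10+10) = 30. Cumulative: 48
Frame 4: STRIKE. 10 + next two rolls (10+1) = 21. Cumulative: 69
Frame 5: STRIKE. 10 + next two rolls (1+9) = 20. Cumulative: 89
Frame 6: SPARE (1+9=10). 10 + next roll (0) = 10. Cumulative: 99
Frame 7: OPEN (0+9=9). Cumulative: 108
Frame 8: OPEN (4+1=5). Cumulative: 113
Frame 9: SPARE (3+7=10). 10 + next roll (4) = 14. Cumulative: 127
Frame 10: SPARE. Sum of all frame-10 rolls (4+6+3) = 13. Cumulative: 140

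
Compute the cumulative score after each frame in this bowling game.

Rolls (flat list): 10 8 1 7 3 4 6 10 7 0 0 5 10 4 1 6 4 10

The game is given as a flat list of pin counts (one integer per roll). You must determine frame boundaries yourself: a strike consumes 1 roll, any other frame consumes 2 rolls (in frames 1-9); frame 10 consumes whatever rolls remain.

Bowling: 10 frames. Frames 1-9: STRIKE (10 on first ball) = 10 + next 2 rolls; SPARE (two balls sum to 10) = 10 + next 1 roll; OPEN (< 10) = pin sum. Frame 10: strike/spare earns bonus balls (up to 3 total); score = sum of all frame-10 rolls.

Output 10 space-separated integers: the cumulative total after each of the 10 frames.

Frame 1: STRIKE. 10 + next two rolls (8+1) = 19. Cumulative: 19
Frame 2: OPEN (8+1=9). Cumulative: 28
Frame 3: SPARE (7+3=10). 10 + next roll (4) = 14. Cumulative: 42
Frame 4: SPARE (4+6=10). 10 + next roll (10) = 20. Cumulative: 62
Frame 5: STRIKE. 10 + next two rolls (7+0) = 17. Cumulative: 79
Frame 6: OPEN (7+0=7). Cumulative: 86
Frame 7: OPEN (0+5=5). Cumulative: 91
Frame 8: STRIKE. 10 + next two rolls (4+1) = 15. Cumulative: 106
Frame 9: OPEN (4+1=5). Cumulative: 111
Frame 10: SPARE. Sum of all frame-10 rolls (6+4+10) = 20. Cumulative: 131

Answer: 19 28 42 62 79 86 91 106 111 131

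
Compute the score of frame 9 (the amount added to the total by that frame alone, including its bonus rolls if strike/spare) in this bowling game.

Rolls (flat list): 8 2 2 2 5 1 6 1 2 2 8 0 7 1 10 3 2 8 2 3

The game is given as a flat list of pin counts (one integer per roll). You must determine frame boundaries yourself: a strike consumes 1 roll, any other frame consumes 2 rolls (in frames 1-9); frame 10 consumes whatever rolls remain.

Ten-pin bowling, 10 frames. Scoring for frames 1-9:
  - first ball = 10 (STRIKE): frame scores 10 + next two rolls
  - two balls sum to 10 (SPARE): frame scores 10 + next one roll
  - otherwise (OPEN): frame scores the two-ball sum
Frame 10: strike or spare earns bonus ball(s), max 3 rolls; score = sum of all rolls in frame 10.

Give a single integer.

Answer: 5

Derivation:
Frame 1: SPARE (8+2=10). 10 + next roll (2) = 12. Cumulative: 12
Frame 2: OPEN (2+2=4). Cumulative: 16
Frame 3: OPEN (5+1=6). Cumulative: 22
Frame 4: OPEN (6+1=7). Cumulative: 29
Frame 5: OPEN (2+2=4). Cumulative: 33
Frame 6: OPEN (8+0=8). Cumulative: 41
Frame 7: OPEN (7+1=8). Cumulative: 49
Frame 8: STRIKE. 10 + next two rolls (3+2) = 15. Cumulative: 64
Frame 9: OPEN (3+2=5). Cumulative: 69
Frame 10: SPARE. Sum of all frame-10 rolls (8+2+3) = 13. Cumulative: 82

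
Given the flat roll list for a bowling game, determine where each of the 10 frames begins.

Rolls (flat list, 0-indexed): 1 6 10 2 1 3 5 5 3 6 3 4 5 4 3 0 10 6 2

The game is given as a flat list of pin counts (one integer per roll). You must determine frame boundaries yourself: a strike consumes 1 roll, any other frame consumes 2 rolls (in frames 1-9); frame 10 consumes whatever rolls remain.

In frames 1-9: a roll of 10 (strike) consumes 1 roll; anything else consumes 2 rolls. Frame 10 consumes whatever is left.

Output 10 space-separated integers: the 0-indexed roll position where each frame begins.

Frame 1 starts at roll index 0: rolls=1,6 (sum=7), consumes 2 rolls
Frame 2 starts at roll index 2: roll=10 (strike), consumes 1 roll
Frame 3 starts at roll index 3: rolls=2,1 (sum=3), consumes 2 rolls
Frame 4 starts at roll index 5: rolls=3,5 (sum=8), consumes 2 rolls
Frame 5 starts at roll index 7: rolls=5,3 (sum=8), consumes 2 rolls
Frame 6 starts at roll index 9: rolls=6,3 (sum=9), consumes 2 rolls
Frame 7 starts at roll index 11: rolls=4,5 (sum=9), consumes 2 rolls
Frame 8 starts at roll index 13: rolls=4,3 (sum=7), consumes 2 rolls
Frame 9 starts at roll index 15: rolls=0,10 (sum=10), consumes 2 rolls
Frame 10 starts at roll index 17: 2 remaining rolls

Answer: 0 2 3 5 7 9 11 13 15 17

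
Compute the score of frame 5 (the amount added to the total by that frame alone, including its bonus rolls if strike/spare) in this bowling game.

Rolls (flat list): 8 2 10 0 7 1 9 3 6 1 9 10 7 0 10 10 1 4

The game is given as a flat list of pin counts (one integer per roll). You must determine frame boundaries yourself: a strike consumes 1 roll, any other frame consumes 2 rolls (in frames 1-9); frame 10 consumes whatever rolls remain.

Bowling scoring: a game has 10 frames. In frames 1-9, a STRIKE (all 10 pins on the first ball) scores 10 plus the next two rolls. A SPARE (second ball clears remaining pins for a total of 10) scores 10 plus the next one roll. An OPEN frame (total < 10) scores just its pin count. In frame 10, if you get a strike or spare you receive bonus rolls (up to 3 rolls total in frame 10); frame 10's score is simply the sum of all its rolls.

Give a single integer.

Answer: 9

Derivation:
Frame 1: SPARE (8+2=10). 10 + next roll (10) = 20. Cumulative: 20
Frame 2: STRIKE. 10 + next two rolls (0+7) = 17. Cumulative: 37
Frame 3: OPEN (0+7=7). Cumulative: 44
Frame 4: SPARE (1+9=10). 10 + next roll (3) = 13. Cumulative: 57
Frame 5: OPEN (3+6=9). Cumulative: 66
Frame 6: SPARE (1+9=10). 10 + next roll (10) = 20. Cumulative: 86
Frame 7: STRIKE. 10 + next two rolls (7+0) = 17. Cumulative: 103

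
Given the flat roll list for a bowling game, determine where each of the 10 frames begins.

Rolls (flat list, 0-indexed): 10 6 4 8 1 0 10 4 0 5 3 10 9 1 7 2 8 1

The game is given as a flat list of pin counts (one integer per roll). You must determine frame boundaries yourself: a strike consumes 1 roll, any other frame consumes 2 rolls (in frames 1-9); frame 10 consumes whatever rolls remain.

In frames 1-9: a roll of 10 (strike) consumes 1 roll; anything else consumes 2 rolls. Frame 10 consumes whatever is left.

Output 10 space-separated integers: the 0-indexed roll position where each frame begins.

Answer: 0 1 3 5 7 9 11 12 14 16

Derivation:
Frame 1 starts at roll index 0: roll=10 (strike), consumes 1 roll
Frame 2 starts at roll index 1: rolls=6,4 (sum=10), consumes 2 rolls
Frame 3 starts at roll index 3: rolls=8,1 (sum=9), consumes 2 rolls
Frame 4 starts at roll index 5: rolls=0,10 (sum=10), consumes 2 rolls
Frame 5 starts at roll index 7: rolls=4,0 (sum=4), consumes 2 rolls
Frame 6 starts at roll index 9: rolls=5,3 (sum=8), consumes 2 rolls
Frame 7 starts at roll index 11: roll=10 (strike), consumes 1 roll
Frame 8 starts at roll index 12: rolls=9,1 (sum=10), consumes 2 rolls
Frame 9 starts at roll index 14: rolls=7,2 (sum=9), consumes 2 rolls
Frame 10 starts at roll index 16: 2 remaining rolls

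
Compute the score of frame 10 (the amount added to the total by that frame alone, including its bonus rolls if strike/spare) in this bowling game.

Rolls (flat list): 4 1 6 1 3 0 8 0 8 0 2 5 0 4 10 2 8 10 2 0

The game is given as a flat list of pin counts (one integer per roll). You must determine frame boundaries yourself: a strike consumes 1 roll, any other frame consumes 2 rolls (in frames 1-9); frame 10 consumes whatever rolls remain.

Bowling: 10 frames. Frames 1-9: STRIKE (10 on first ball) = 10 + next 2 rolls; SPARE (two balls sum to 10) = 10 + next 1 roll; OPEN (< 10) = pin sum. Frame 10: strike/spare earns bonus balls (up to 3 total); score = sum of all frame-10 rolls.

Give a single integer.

Frame 1: OPEN (4+1=5). Cumulative: 5
Frame 2: OPEN (6+1=7). Cumulative: 12
Frame 3: OPEN (3+0=3). Cumulative: 15
Frame 4: OPEN (8+0=8). Cumulative: 23
Frame 5: OPEN (8+0=8). Cumulative: 31
Frame 6: OPEN (2+5=7). Cumulative: 38
Frame 7: OPEN (0+4=4). Cumulative: 42
Frame 8: STRIKE. 10 + next two rolls (2+8) = 20. Cumulative: 62
Frame 9: SPARE (2+8=10). 10 + next roll (10) = 20. Cumulative: 82
Frame 10: STRIKE. Sum of all frame-10 rolls (10+2+0) = 12. Cumulative: 94

Answer: 12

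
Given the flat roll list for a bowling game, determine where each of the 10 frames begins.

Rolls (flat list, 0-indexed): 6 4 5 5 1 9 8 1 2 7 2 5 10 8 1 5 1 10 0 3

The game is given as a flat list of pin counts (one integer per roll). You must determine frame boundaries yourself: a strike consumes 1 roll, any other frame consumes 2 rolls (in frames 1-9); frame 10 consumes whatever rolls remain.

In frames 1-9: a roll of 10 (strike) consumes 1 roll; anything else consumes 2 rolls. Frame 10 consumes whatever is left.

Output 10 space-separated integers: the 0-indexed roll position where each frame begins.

Answer: 0 2 4 6 8 10 12 13 15 17

Derivation:
Frame 1 starts at roll index 0: rolls=6,4 (sum=10), consumes 2 rolls
Frame 2 starts at roll index 2: rolls=5,5 (sum=10), consumes 2 rolls
Frame 3 starts at roll index 4: rolls=1,9 (sum=10), consumes 2 rolls
Frame 4 starts at roll index 6: rolls=8,1 (sum=9), consumes 2 rolls
Frame 5 starts at roll index 8: rolls=2,7 (sum=9), consumes 2 rolls
Frame 6 starts at roll index 10: rolls=2,5 (sum=7), consumes 2 rolls
Frame 7 starts at roll index 12: roll=10 (strike), consumes 1 roll
Frame 8 starts at roll index 13: rolls=8,1 (sum=9), consumes 2 rolls
Frame 9 starts at roll index 15: rolls=5,1 (sum=6), consumes 2 rolls
Frame 10 starts at roll index 17: 3 remaining rolls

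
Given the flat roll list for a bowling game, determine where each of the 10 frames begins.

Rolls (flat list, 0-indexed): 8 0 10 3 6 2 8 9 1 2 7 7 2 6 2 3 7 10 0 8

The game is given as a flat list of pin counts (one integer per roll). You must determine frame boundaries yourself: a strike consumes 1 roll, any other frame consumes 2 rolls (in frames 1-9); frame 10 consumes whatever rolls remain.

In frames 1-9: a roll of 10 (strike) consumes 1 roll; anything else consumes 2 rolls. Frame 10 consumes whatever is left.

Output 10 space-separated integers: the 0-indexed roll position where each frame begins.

Frame 1 starts at roll index 0: rolls=8,0 (sum=8), consumes 2 rolls
Frame 2 starts at roll index 2: roll=10 (strike), consumes 1 roll
Frame 3 starts at roll index 3: rolls=3,6 (sum=9), consumes 2 rolls
Frame 4 starts at roll index 5: rolls=2,8 (sum=10), consumes 2 rolls
Frame 5 starts at roll index 7: rolls=9,1 (sum=10), consumes 2 rolls
Frame 6 starts at roll index 9: rolls=2,7 (sum=9), consumes 2 rolls
Frame 7 starts at roll index 11: rolls=7,2 (sum=9), consumes 2 rolls
Frame 8 starts at roll index 13: rolls=6,2 (sum=8), consumes 2 rolls
Frame 9 starts at roll index 15: rolls=3,7 (sum=10), consumes 2 rolls
Frame 10 starts at roll index 17: 3 remaining rolls

Answer: 0 2 3 5 7 9 11 13 15 17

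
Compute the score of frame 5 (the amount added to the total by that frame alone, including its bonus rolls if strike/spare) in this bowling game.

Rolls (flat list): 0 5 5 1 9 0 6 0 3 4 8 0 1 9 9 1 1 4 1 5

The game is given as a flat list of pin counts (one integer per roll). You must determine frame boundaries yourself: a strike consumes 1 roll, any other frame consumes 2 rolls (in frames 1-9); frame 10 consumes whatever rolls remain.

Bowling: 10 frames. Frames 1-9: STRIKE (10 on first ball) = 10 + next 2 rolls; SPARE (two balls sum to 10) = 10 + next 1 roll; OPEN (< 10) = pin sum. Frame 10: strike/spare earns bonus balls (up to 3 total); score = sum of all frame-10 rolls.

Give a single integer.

Answer: 7

Derivation:
Frame 1: OPEN (0+5=5). Cumulative: 5
Frame 2: OPEN (5+1=6). Cumulative: 11
Frame 3: OPEN (9+0=9). Cumulative: 20
Frame 4: OPEN (6+0=6). Cumulative: 26
Frame 5: OPEN (3+4=7). Cumulative: 33
Frame 6: OPEN (8+0=8). Cumulative: 41
Frame 7: SPARE (1+9=10). 10 + next roll (9) = 19. Cumulative: 60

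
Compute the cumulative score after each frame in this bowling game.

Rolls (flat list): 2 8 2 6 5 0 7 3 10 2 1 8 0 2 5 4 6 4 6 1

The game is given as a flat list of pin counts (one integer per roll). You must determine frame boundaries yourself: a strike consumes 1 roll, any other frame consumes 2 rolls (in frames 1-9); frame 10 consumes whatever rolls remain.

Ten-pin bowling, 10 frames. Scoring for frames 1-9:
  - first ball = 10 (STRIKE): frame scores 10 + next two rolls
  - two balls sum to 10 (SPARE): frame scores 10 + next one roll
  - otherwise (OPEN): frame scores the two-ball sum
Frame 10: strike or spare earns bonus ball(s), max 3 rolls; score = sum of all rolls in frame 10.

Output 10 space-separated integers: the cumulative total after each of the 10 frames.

Frame 1: SPARE (2+8=10). 10 + next roll (2) = 12. Cumulative: 12
Frame 2: OPEN (2+6=8). Cumulative: 20
Frame 3: OPEN (5+0=5). Cumulative: 25
Frame 4: SPARE (7+3=10). 10 + next roll (10) = 20. Cumulative: 45
Frame 5: STRIKE. 10 + next two rolls (2+1) = 13. Cumulative: 58
Frame 6: OPEN (2+1=3). Cumulative: 61
Frame 7: OPEN (8+0=8). Cumulative: 69
Frame 8: OPEN (2+5=7). Cumulative: 76
Frame 9: SPARE (4+6=10). 10 + next roll (4) = 14. Cumulative: 90
Frame 10: SPARE. Sum of all frame-10 rolls (4+6+1) = 11. Cumulative: 101

Answer: 12 20 25 45 58 61 69 76 90 101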